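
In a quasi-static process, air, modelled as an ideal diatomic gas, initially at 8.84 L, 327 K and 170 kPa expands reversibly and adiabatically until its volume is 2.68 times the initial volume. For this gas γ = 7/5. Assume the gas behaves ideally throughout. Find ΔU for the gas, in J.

-1220 J

n = P₁V₁/(RT₁) = 170×8.84/(8.314×327) = 0.553 mol.
Adiabatic: TV^(γ−1) = const ⇒ T₂ = 327×(0.373)^0.400 = 220 K; PV^γ = const ⇒ P₂ = 42.8 kPa.
For an ideal gas ΔU = nCvΔT with Cv = (5/2)R = 20.8 J/(mol·K).
ΔU = 0.553×20.8×(220−327) = -1220 J.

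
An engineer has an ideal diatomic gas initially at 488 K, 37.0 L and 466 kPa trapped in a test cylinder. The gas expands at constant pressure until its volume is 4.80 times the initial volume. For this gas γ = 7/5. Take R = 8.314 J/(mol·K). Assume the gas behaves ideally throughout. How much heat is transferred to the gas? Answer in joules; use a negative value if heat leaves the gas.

229000 J

n = P₁V₁/(RT₁) = 466×37.0/(8.314×488) = 4.25 mol.
Isobaric: P stays 466 kPa; V/T = const ⇒ T₂ = 2340 K, V₂ = 178 L.
W = PΔV = 466×(178−37.0) kPa·L = 65500 J.
ΔU = nCvΔT = 4.25×20.8×(2340−488) = 164000 J.
Q = ΔU + W = nCpΔT = 229000 J.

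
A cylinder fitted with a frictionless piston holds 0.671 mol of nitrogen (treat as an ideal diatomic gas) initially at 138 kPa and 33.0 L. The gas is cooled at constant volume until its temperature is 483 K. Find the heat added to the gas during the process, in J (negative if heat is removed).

T₁ = P₁V₁/(nR) = 138×33.0/(0.671×8.314) = 816 K.
Isochoric: V stays 33.0 L; P/T = const ⇒ T₂ = 483 K, P₂ = 81.7 kPa.
W = 0 (no volume change).
ΔU = nCvΔT = 0.671×20.8×(483−816) = -4650 J.
Q = ΔU = -4650 J.

-4650 J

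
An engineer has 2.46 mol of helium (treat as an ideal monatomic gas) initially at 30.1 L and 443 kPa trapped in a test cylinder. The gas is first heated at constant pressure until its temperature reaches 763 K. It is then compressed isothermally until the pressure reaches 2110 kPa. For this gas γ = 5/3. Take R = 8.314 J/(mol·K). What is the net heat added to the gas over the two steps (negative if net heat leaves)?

T₁ = P₁V₁/(nR) = 443×30.1/(2.46×8.314) = 652 K.
Step 1 — Isobaric: P stays 443 kPa; V/T = const ⇒ T₂ = 763 K, V₂ = 35.2 L.
W = PΔV = 443×(35.2−30.1) kPa·L = 2270 J.
ΔU = nCvΔT = 2.46×12.5×(763−652) = 3410 J.
Q = ΔU + W = nCpΔT = 5680 J.
State after step 1: P = 443 kPa, V = 35.2 L, T = 763 K.
Step 2 — Isothermal: T stays 763 K; PV = const ⇒ V₂ = 7.40 L, P₂ = 2110 kPa.
ΔU = 0 (ideal gas, T constant).
W = nRT ln(V₂/V₁) = 2.46×8.314×763×ln(0.210) = -24400 J.
Q = ΔU + W = -24400 J.
Net over both steps: W = -22100 J, Q = -18700 J, ΔU = 3410 J.

-18700 J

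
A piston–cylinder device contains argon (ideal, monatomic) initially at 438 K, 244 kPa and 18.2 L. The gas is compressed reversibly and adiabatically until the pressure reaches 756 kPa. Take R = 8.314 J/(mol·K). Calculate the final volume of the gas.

9.23 L

Adiabatic: T₂/T₁ = (P₂/P₁)^((γ−1)/γ) ⇒ T₂ = 438×(3.10)^0.400 = 689 K; V₂ = 9.23 L.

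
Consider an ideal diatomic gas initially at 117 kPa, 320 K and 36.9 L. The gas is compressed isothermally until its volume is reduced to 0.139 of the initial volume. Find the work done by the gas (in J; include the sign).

-8520 J

n = P₁V₁/(RT₁) = 117×36.9/(8.314×320) = 1.62 mol.
Isothermal: T stays 320 K; PV = const ⇒ V₂ = 5.13 L, P₂ = 842 kPa.
W = nRT ln(V₂/V₁) = 1.62×8.314×320×ln(0.139) = -8520 J.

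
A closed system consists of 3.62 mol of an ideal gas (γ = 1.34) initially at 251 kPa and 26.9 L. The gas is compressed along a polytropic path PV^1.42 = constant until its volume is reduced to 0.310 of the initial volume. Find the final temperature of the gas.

367 K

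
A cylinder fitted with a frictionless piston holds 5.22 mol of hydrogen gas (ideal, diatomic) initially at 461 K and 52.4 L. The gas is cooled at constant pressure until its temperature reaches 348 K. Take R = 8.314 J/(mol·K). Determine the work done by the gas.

-4900 J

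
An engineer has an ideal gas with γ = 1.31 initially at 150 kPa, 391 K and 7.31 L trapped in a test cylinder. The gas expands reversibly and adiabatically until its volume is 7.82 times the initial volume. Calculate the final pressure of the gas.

10.1 kPa

Adiabatic: TV^(γ−1) = const ⇒ T₂ = 391×(0.128)^0.310 = 207 K; PV^γ = const ⇒ P₂ = 10.1 kPa.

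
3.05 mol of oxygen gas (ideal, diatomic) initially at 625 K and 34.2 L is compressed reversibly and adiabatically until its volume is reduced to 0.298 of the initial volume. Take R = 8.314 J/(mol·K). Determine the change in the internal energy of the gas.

24700 J

P₁ = nRT₁/V₁ = 3.05×8.314×625/34.2 = 463 kPa.
Adiabatic: TV^(γ−1) = const ⇒ T₂ = 625×(3.36)^0.400 = 1010 K; PV^γ = const ⇒ P₂ = 2520 kPa.
For an ideal gas ΔU = nCvΔT with Cv = (5/2)R = 20.8 J/(mol·K).
ΔU = 3.05×20.8×(1010−625) = 24700 J.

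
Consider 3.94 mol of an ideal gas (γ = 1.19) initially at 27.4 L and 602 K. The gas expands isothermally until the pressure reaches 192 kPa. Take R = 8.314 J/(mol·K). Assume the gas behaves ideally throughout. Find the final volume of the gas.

103 L

P₁ = nRT₁/V₁ = 3.94×8.314×602/27.4 = 720 kPa.
Isothermal: T stays 602 K; PV = const ⇒ V₂ = 103 L, P₂ = 192 kPa.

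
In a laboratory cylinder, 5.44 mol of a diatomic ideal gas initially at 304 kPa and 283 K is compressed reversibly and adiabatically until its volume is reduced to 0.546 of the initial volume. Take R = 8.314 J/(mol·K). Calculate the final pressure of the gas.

V₁ = nRT₁/P₁ = 5.44×8.314×283/304 = 42.1 L.
Adiabatic: TV^(γ−1) = const ⇒ T₂ = 283×(1.83)^0.400 = 361 K; PV^γ = const ⇒ P₂ = 709 kPa.

709 kPa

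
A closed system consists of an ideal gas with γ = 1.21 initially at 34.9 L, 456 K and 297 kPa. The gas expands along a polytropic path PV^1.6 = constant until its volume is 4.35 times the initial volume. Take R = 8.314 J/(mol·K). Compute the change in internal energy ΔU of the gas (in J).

n = P₁V₁/(RT₁) = 297×34.9/(8.314×456) = 2.73 mol.
Polytropic n=1.6: T₂ = T₁(V₁/V₂)^(n−1) = 456×(0.230)^0.60 = 189 K; P₂ = P₁(V₁/V₂)^n = 28.3 kPa.
For an ideal gas ΔU = nCvΔT with Cv = R/(γ−1) = 39.6 J/(mol·K).
ΔU = 2.73×39.6×(189−456) = -28900 J.

-28900 J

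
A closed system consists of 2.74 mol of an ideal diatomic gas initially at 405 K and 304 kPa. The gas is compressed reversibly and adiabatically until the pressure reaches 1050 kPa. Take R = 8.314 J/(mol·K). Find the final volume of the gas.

12.5 L

V₁ = nRT₁/P₁ = 2.74×8.314×405/304 = 30.3 L.
Adiabatic: T₂/T₁ = (P₂/P₁)^((γ−1)/γ) ⇒ T₂ = 405×(3.45)^0.286 = 577 K; V₂ = 12.5 L.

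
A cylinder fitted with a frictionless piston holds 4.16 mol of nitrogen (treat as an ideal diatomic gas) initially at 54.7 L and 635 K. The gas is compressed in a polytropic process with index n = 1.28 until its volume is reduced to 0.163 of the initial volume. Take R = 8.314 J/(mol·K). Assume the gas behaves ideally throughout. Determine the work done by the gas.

P₁ = nRT₁/V₁ = 4.16×8.314×635/54.7 = 402 kPa.
Polytropic n=1.28: T₂ = T₁(V₁/V₂)^(n−1) = 635×(6.13)^0.28 = 1060 K; P₂ = P₁(V₁/V₂)^n = 4090 kPa.
W = (P₁V₁−P₂V₂)/(n−1) = (402×54.7−4090×8.92)/0.28 = -51900 J.

-51900 J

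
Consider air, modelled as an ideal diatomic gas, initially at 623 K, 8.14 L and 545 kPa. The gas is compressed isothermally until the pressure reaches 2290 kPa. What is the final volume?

1.94 L

Isothermal: T stays 623 K; PV = const ⇒ V₂ = 1.94 L, P₂ = 2290 kPa.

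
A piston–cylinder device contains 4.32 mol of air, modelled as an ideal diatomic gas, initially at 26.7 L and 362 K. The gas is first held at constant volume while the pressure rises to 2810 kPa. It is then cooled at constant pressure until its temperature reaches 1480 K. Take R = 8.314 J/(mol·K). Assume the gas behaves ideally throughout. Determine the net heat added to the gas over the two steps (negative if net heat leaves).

78500 J

P₁ = nRT₁/V₁ = 4.32×8.314×362/26.7 = 487 kPa.
Step 1 — Isochoric: V stays 26.7 L; P/T = const ⇒ T₂ = 2090 K, P₂ = 2810 kPa.
W = 0 (no volume change).
ΔU = nCvΔT = 4.32×20.8×(2090−362) = 155000 J.
Q = ΔU = 155000 J.
State after step 1: P = 2810 kPa, V = 26.7 L, T = 2090 K.
Step 2 — Isobaric: P stays 2810 kPa; V/T = const ⇒ T₂ = 1480 K, V₂ = 18.9 L.
W = PΔV = 2810×(18.9−26.7) kPa·L = -21900 J.
ΔU = nCvΔT = 4.32×20.8×(1480−2090) = -54700 J.
Q = ΔU + W = nCpΔT = -76500 J.
Net over both steps: W = -21900 J, Q = 78500 J, ΔU = 100000 J.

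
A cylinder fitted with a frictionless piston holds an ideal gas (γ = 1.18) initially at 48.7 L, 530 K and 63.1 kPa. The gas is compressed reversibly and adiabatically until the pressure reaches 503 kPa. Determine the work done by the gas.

-6360 J

n = P₁V₁/(RT₁) = 63.1×48.7/(8.314×530) = 0.697 mol.
Adiabatic: T₂/T₁ = (P₂/P₁)^((γ−1)/γ) ⇒ T₂ = 530×(7.97)^0.153 = 727 K; V₂ = 8.39 L.
ΔU = nCvΔT = 0.697×46.2×(727−530) = 6360 J.
Q = 0 for an adiabatic process, so W = −ΔU = -6360 J.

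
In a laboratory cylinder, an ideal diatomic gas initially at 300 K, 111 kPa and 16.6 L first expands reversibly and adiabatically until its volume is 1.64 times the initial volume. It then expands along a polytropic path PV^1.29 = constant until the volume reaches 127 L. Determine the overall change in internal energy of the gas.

n = P₁V₁/(RT₁) = 111×16.6/(8.314×300) = 0.739 mol.
Step 1 — Adiabatic: TV^(γ−1) = const ⇒ T₂ = 300×(0.610)^0.400 = 246 K; PV^γ = const ⇒ P₂ = 55.5 kPa.
ΔU = nCvΔT = 0.739×20.8×(246−300) = -827 J.
Q = 0 for an adiabatic process, so W = −ΔU = 827 J.
State after step 1: P = 55.5 kPa, V = 27.2 L, T = 246 K.
Step 2 — Polytropic n=1.29: T₂ = T₁(V₁/V₂)^(n−1) = 246×(0.214)^0.29 = 157 K; P₂ = P₁(V₁/V₂)^n = 7.62 kPa.
W = (P₁V₁−P₂V₂)/(n−1) = (55.5×27.2−7.62×127)/0.29 = 1880 J.
ΔU = nCvΔT = 0.739×20.8×(157−246) = -1360 J.
Q = ΔU + W = 516 J.
Net over both steps: W = 2700 J, Q = 516 J, ΔU = -2190 J.

-2190 J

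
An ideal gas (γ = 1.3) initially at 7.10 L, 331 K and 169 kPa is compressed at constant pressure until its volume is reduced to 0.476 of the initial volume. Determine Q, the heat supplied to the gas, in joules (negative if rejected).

-2720 J

n = P₁V₁/(RT₁) = 169×7.10/(8.314×331) = 0.436 mol.
Isobaric: P stays 169 kPa; V/T = const ⇒ T₂ = 158 K, V₂ = 3.38 L.
W = PΔV = 169×(3.38−7.10) kPa·L = -629 J.
ΔU = nCvΔT = 0.436×27.7×(158−331) = -2100 J.
Q = ΔU + W = nCpΔT = -2720 J.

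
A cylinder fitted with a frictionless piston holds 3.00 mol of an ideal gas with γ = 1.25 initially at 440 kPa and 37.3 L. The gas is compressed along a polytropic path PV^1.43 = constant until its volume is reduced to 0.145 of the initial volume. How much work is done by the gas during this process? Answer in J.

-49400 J

T₁ = P₁V₁/(nR) = 440×37.3/(3.00×8.314) = 658 K.
Polytropic n=1.43: T₂ = T₁(V₁/V₂)^(n−1) = 658×(6.90)^0.43 = 1510 K; P₂ = P₁(V₁/V₂)^n = 6960 kPa.
W = (P₁V₁−P₂V₂)/(n−1) = (440×37.3−6960×5.41)/0.43 = -49400 J.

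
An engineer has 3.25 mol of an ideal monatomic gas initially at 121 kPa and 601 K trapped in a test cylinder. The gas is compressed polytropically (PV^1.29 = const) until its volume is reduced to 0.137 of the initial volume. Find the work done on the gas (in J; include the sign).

V₁ = nRT₁/P₁ = 3.25×8.314×601/121 = 134 L.
Polytropic n=1.29: T₂ = T₁(V₁/V₂)^(n−1) = 601×(7.30)^0.29 = 1070 K; P₂ = P₁(V₁/V₂)^n = 1570 kPa.
W = (P₁V₁−P₂V₂)/(n−1) = (121×134−1570×18.4)/0.29 = -43700 J.
Work done on the gas = −W_by = 43700 J.

43700 J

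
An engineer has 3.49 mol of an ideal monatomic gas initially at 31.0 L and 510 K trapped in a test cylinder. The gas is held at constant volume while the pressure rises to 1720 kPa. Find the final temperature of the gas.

P₁ = nRT₁/V₁ = 3.49×8.314×510/31.0 = 477 kPa.
Isochoric: V stays 31.0 L; P/T = const ⇒ T₂ = 1840 K, P₂ = 1720 kPa.

1840 K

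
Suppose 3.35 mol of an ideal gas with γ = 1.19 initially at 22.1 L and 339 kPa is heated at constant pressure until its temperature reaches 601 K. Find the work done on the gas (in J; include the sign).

T₁ = P₁V₁/(nR) = 339×22.1/(3.35×8.314) = 269 K.
Isobaric: P stays 339 kPa; V/T = const ⇒ T₂ = 601 K, V₂ = 49.4 L.
W = PΔV = 339×(49.4−22.1) kPa·L = 9250 J.
Work done on the gas = −W_by = -9250 J.

-9250 J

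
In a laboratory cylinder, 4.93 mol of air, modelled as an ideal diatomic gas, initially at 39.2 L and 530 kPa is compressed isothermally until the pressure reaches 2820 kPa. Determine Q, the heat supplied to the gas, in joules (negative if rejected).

-34700 J

T₁ = P₁V₁/(nR) = 530×39.2/(4.93×8.314) = 507 K.
Isothermal: T stays 507 K; PV = const ⇒ V₂ = 7.37 L, P₂ = 2820 kPa.
ΔU = 0 (ideal gas, T constant).
W = nRT ln(V₂/V₁) = 4.93×8.314×507×ln(0.188) = -34700 J.
Q = ΔU + W = -34700 J.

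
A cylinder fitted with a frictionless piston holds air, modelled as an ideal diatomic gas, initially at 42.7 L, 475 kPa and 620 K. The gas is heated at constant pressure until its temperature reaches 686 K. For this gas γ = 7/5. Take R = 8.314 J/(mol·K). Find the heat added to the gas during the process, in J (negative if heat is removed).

7560 J

n = P₁V₁/(RT₁) = 475×42.7/(8.314×620) = 3.93 mol.
Isobaric: P stays 475 kPa; V/T = const ⇒ T₂ = 686 K, V₂ = 47.2 L.
W = PΔV = 475×(47.2−42.7) kPa·L = 2160 J.
ΔU = nCvΔT = 3.93×20.8×(686−620) = 5400 J.
Q = ΔU + W = nCpΔT = 7560 J.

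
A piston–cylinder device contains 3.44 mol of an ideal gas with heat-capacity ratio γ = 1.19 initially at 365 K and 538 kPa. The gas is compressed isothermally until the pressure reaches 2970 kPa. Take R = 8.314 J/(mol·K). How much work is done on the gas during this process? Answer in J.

17800 J

V₁ = nRT₁/P₁ = 3.44×8.314×365/538 = 19.4 L.
Isothermal: T stays 365 K; PV = const ⇒ V₂ = 3.51 L, P₂ = 2970 kPa.
W = nRT ln(V₂/V₁) = 3.44×8.314×365×ln(0.181) = -17800 J.
Work done on the gas = −W_by = 17800 J.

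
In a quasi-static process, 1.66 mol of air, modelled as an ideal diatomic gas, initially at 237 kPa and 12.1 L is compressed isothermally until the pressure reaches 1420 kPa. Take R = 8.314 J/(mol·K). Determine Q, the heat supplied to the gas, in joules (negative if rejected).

T₁ = P₁V₁/(nR) = 237×12.1/(1.66×8.314) = 208 K.
Isothermal: T stays 208 K; PV = const ⇒ V₂ = 2.02 L, P₂ = 1420 kPa.
ΔU = 0 (ideal gas, T constant).
W = nRT ln(V₂/V₁) = 1.66×8.314×208×ln(0.167) = -5130 J.
Q = ΔU + W = -5130 J.

-5130 J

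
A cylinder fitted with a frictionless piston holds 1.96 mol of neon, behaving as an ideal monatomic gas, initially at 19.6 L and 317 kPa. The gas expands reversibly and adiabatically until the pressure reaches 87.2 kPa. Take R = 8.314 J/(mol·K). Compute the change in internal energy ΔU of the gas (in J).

T₁ = P₁V₁/(nR) = 317×19.6/(1.96×8.314) = 381 K.
Adiabatic: T₂/T₁ = (P₂/P₁)^((γ−1)/γ) ⇒ T₂ = 381×(0.275)^0.400 = 228 K; V₂ = 42.5 L.
For an ideal gas ΔU = nCvΔT with Cv = (3/2)R = 12.5 J/(mol·K).
ΔU = 1.96×12.5×(228−381) = -3760 J.

-3760 J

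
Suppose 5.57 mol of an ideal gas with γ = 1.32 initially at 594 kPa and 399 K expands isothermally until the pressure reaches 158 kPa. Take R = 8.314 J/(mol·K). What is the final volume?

V₁ = nRT₁/P₁ = 5.57×8.314×399/594 = 31.1 L.
Isothermal: T stays 399 K; PV = const ⇒ V₂ = 117 L, P₂ = 158 kPa.

117 L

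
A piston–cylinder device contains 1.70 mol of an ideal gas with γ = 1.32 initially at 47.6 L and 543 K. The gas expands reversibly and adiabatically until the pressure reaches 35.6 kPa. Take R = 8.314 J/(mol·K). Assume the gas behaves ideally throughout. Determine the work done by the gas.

7350 J

P₁ = nRT₁/V₁ = 1.70×8.314×543/47.6 = 161 kPa.
Adiabatic: T₂/T₁ = (P₂/P₁)^((γ−1)/γ) ⇒ T₂ = 543×(0.221)^0.242 = 377 K; V₂ = 149 L.
ΔU = nCvΔT = 1.70×26.0×(377−543) = -7350 J.
Q = 0 for an adiabatic process, so W = −ΔU = 7350 J.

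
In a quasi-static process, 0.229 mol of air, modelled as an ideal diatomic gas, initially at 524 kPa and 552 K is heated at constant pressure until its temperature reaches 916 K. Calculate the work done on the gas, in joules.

-693 J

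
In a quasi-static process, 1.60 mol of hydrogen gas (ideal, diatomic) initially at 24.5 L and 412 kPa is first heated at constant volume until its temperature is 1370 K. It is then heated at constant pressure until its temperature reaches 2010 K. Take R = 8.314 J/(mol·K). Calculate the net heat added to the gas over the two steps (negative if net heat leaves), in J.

50100 J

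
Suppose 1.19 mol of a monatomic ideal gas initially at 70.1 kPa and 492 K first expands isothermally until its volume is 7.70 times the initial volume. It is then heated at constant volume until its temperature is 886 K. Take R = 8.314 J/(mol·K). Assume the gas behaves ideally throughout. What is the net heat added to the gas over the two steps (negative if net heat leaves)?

V₁ = nRT₁/P₁ = 1.19×8.314×492/70.1 = 69.4 L.
Step 1 — Isothermal: T stays 492 K; PV = const ⇒ V₂ = 535 L, P₂ = 9.10 kPa.
ΔU = 0 (ideal gas, T constant).
W = nRT ln(V₂/V₁) = 1.19×8.314×492×ln(7.70) = 9940 J.
Q = ΔU + W = 9940 J.
State after step 1: P = 9.10 kPa, V = 535 L, T = 492 K.
Step 2 — Isochoric: V stays 535 L; P/T = const ⇒ T₂ = 886 K, P₂ = 16.4 kPa.
W = 0 (no volume change).
ΔU = nCvΔT = 1.19×12.5×(886−492) = 5850 J.
Q = ΔU = 5850 J.
Net over both steps: W = 9940 J, Q = 15800 J, ΔU = 5850 J.

15800 J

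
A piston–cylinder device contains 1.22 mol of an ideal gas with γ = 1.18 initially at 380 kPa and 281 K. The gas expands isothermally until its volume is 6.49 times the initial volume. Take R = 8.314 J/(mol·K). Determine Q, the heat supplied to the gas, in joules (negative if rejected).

5330 J

V₁ = nRT₁/P₁ = 1.22×8.314×281/380 = 7.50 L.
Isothermal: T stays 281 K; PV = const ⇒ V₂ = 48.7 L, P₂ = 58.6 kPa.
ΔU = 0 (ideal gas, T constant).
W = nRT ln(V₂/V₁) = 1.22×8.314×281×ln(6.49) = 5330 J.
Q = ΔU + W = 5330 J.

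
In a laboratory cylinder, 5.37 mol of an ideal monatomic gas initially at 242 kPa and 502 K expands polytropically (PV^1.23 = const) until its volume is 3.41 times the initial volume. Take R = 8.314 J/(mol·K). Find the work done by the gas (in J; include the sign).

V₁ = nRT₁/P₁ = 5.37×8.314×502/242 = 92.6 L.
Polytropic n=1.23: T₂ = T₁(V₁/V₂)^(n−1) = 502×(0.293)^0.23 = 379 K; P₂ = P₁(V₁/V₂)^n = 53.5 kPa.
W = (P₁V₁−P₂V₂)/(n−1) = (242×92.6−53.5×316)/0.23 = 24000 J.

24000 J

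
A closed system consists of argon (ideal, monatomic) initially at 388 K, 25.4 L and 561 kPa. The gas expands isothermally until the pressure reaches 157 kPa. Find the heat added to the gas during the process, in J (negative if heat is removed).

18100 J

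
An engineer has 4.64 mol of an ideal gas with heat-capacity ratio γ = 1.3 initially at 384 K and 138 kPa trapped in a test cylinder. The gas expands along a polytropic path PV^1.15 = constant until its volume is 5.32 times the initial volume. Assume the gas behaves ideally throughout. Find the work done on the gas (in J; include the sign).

V₁ = nRT₁/P₁ = 4.64×8.314×384/138 = 107 L.
Polytropic n=1.15: T₂ = T₁(V₁/V₂)^(n−1) = 384×(0.188)^0.15 = 299 K; P₂ = P₁(V₁/V₂)^n = 20.2 kPa.
W = (P₁V₁−P₂V₂)/(n−1) = (138×107−20.2×571)/0.15 = 21900 J.
Work done on the gas = −W_by = -21900 J.

-21900 J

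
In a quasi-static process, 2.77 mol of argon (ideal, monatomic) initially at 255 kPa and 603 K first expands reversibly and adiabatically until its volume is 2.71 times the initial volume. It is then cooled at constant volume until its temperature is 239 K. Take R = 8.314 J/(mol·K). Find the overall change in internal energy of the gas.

V₁ = nRT₁/P₁ = 2.77×8.314×603/255 = 54.5 L.
Step 1 — Adiabatic: TV^(γ−1) = const ⇒ T₂ = 603×(0.369)^0.667 = 310 K; PV^γ = const ⇒ P₂ = 48.4 kPa.
ΔU = nCvΔT = 2.77×12.5×(310−603) = -10100 J.
Q = 0 for an adiabatic process, so W = −ΔU = 10100 J.
State after step 1: P = 48.4 kPa, V = 148 L, T = 310 K.
Step 2 — Isochoric: V stays 148 L; P/T = const ⇒ T₂ = 239 K, P₂ = 37.3 kPa.
W = 0 (no volume change).
ΔU = nCvΔT = 2.77×12.5×(239−310) = -2460 J.
Q = ΔU = -2460 J.
Net over both steps: W = 10100 J, Q = -2460 J, ΔU = -12600 J.

-12600 J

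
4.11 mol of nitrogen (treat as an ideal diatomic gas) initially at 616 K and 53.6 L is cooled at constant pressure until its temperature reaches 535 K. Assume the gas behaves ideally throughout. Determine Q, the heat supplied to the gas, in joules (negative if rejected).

-9690 J

P₁ = nRT₁/V₁ = 4.11×8.314×616/53.6 = 393 kPa.
Isobaric: P stays 393 kPa; V/T = const ⇒ T₂ = 535 K, V₂ = 46.6 L.
W = PΔV = 393×(46.6−53.6) kPa·L = -2770 J.
ΔU = nCvΔT = 4.11×20.8×(535−616) = -6920 J.
Q = ΔU + W = nCpΔT = -9690 J.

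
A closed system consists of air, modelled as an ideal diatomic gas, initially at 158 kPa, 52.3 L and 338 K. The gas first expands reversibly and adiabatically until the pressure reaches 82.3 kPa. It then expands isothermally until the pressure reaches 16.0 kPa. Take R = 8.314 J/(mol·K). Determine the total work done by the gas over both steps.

14700 J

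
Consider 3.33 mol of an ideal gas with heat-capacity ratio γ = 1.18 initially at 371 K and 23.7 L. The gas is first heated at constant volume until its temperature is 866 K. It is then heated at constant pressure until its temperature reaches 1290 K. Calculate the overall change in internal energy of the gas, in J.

141000 J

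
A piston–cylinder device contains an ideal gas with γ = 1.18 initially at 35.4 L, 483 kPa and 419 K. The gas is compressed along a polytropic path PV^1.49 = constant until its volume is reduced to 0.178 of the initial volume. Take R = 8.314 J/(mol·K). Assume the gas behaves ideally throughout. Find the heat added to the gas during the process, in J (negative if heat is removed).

n = P₁V₁/(RT₁) = 483×35.4/(8.314×419) = 4.91 mol.
Polytropic n=1.49: T₂ = T₁(V₁/V₂)^(n−1) = 419×(5.62)^0.49 = 976 K; P₂ = P₁(V₁/V₂)^n = 6320 kPa.
W = (P₁V₁−P₂V₂)/(n−1) = (483×35.4−6320×6.30)/0.49 = -46400 J.
ΔU = nCvΔT = 4.91×46.2×(976−419) = 126000 J.
Q = ΔU + W = 79900 J.

79900 J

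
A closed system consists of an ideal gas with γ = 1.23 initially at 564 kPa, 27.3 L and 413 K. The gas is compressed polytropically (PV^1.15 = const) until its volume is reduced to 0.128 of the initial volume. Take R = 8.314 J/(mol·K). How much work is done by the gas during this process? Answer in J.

-37100 J

n = P₁V₁/(RT₁) = 564×27.3/(8.314×413) = 4.48 mol.
Polytropic n=1.15: T₂ = T₁(V₁/V₂)^(n−1) = 413×(7.81)^0.15 = 562 K; P₂ = P₁(V₁/V₂)^n = 6000 kPa.
W = (P₁V₁−P₂V₂)/(n−1) = (564×27.3−6000×3.49)/0.15 = -37100 J.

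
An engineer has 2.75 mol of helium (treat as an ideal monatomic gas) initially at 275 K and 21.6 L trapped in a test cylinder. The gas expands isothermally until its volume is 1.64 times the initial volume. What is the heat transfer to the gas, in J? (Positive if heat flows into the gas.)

P₁ = nRT₁/V₁ = 2.75×8.314×275/21.6 = 291 kPa.
Isothermal: T stays 275 K; PV = const ⇒ V₂ = 35.4 L, P₂ = 177 kPa.
ΔU = 0 (ideal gas, T constant).
W = nRT ln(V₂/V₁) = 2.75×8.314×275×ln(1.64) = 3110 J.
Q = ΔU + W = 3110 J.

3110 J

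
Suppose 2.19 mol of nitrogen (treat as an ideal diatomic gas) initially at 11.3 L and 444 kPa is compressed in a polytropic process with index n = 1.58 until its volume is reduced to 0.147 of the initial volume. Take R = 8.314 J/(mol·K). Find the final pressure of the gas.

9180 kPa

T₁ = P₁V₁/(nR) = 444×11.3/(2.19×8.314) = 276 K.
Polytropic n=1.58: T₂ = T₁(V₁/V₂)^(n−1) = 276×(6.80)^0.58 = 838 K; P₂ = P₁(V₁/V₂)^n = 9180 kPa.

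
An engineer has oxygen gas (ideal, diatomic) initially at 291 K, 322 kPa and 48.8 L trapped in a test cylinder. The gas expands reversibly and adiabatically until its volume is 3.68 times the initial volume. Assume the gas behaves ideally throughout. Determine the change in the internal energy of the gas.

n = P₁V₁/(RT₁) = 322×48.8/(8.314×291) = 6.49 mol.
Adiabatic: TV^(γ−1) = const ⇒ T₂ = 291×(0.272)^0.400 = 173 K; PV^γ = const ⇒ P₂ = 52.0 kPa.
For an ideal gas ΔU = nCvΔT with Cv = (5/2)R = 20.8 J/(mol·K).
ΔU = 6.49×20.8×(173−291) = -16000 J.

-16000 J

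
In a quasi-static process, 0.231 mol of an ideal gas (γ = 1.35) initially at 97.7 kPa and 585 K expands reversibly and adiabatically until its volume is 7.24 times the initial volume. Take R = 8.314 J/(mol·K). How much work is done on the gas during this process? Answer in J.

V₁ = nRT₁/P₁ = 0.231×8.314×585/97.7 = 11.5 L.
Adiabatic: TV^(γ−1) = const ⇒ T₂ = 585×(0.138)^0.350 = 293 K; PV^γ = const ⇒ P₂ = 6.75 kPa.
ΔU = nCvΔT = 0.231×23.8×(293−585) = -1600 J.
Q = 0 for an adiabatic process, so W = −ΔU = 1600 J.
Work done on the gas = −W_by = -1600 J.

-1600 J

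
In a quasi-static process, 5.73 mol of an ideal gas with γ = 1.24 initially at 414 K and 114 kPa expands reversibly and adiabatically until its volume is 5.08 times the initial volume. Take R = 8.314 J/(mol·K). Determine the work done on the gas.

-26500 J

V₁ = nRT₁/P₁ = 5.73×8.314×414/114 = 173 L.
Adiabatic: TV^(γ−1) = const ⇒ T₂ = 414×(0.197)^0.240 = 280 K; PV^γ = const ⇒ P₂ = 15.2 kPa.
ΔU = nCvΔT = 5.73×34.6×(280−414) = -26500 J.
Q = 0 for an adiabatic process, so W = −ΔU = 26500 J.
Work done on the gas = −W_by = -26500 J.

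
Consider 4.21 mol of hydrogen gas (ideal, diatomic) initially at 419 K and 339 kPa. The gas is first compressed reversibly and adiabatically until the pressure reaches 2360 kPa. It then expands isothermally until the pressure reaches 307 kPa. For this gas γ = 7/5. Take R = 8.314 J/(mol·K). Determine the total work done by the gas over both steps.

24900 J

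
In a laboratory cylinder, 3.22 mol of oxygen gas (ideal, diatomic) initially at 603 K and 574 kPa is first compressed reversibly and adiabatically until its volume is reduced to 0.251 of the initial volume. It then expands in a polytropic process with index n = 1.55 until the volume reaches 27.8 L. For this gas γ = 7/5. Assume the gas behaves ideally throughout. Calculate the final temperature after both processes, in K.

493 K

V₁ = nRT₁/P₁ = 3.22×8.314×603/574 = 28.1 L.
Step 1 — Adiabatic: TV^(γ−1) = const ⇒ T₂ = 603×(3.98)^0.400 = 1050 K; PV^γ = const ⇒ P₂ = 3980 kPa.
ΔU = nCvΔT = 3.22×20.8×(1050−603) = 29800 J.
Q = 0 for an adiabatic process, so W = −ΔU = -29800 J.
State after step 1: P = 3980 kPa, V = 7.06 L, T = 1050 K.
Step 2 — Polytropic n=1.55: T₂ = T₁(V₁/V₂)^(n−1) = 1050×(0.254)^0.55 = 493 K; P₂ = P₁(V₁/V₂)^n = 475 kPa.
W = (P₁V₁−P₂V₂)/(n−1) = (3980×7.06−475×27.8)/0.55 = 27000 J.
ΔU = nCvΔT = 3.22×20.8×(493−1050) = -37100 J.
Q = ΔU + W = -10100 J.
Net over both steps: W = -2780 J, Q = -10100 J, ΔU = -7350 J.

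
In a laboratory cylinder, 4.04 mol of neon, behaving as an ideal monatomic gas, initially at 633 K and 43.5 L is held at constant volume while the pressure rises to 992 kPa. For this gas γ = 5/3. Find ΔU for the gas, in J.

P₁ = nRT₁/V₁ = 4.04×8.314×633/43.5 = 489 kPa.
Isochoric: V stays 43.5 L; P/T = const ⇒ T₂ = 1280 K, P₂ = 992 kPa.
For an ideal gas ΔU = nCvΔT with Cv = (3/2)R = 12.5 J/(mol·K).
ΔU = 4.04×12.5×(1280−633) = 32800 J.

32800 J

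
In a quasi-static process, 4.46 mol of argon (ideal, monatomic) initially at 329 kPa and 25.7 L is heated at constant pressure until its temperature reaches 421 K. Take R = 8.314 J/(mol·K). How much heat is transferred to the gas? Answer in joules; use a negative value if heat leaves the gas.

17900 J

T₁ = P₁V₁/(nR) = 329×25.7/(4.46×8.314) = 228 K.
Isobaric: P stays 329 kPa; V/T = const ⇒ T₂ = 421 K, V₂ = 47.4 L.
W = PΔV = 329×(47.4−25.7) kPa·L = 7160 J.
ΔU = nCvΔT = 4.46×12.5×(421−228) = 10700 J.
Q = ΔU + W = nCpΔT = 17900 J.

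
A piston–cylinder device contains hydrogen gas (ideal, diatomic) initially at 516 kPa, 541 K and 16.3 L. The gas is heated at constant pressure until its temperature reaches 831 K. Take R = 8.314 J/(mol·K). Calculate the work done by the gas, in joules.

n = P₁V₁/(RT₁) = 516×16.3/(8.314×541) = 1.87 mol.
Isobaric: P stays 516 kPa; V/T = const ⇒ T₂ = 831 K, V₂ = 25.0 L.
W = PΔV = 516×(25.0−16.3) kPa·L = 4510 J.

4510 J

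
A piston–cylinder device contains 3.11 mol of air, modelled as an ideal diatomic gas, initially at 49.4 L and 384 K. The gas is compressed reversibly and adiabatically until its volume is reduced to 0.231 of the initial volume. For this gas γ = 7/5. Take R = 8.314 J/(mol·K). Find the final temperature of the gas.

690 K

P₁ = nRT₁/V₁ = 3.11×8.314×384/49.4 = 201 kPa.
Adiabatic: TV^(γ−1) = const ⇒ T₂ = 384×(4.33)^0.400 = 690 K; PV^γ = const ⇒ P₂ = 1560 kPa.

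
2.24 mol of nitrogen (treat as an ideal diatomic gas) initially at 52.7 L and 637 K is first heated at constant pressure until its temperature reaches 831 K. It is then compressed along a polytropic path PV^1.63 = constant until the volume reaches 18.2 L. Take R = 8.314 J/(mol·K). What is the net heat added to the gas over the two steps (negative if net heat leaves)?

P₁ = nRT₁/V₁ = 2.24×8.314×637/52.7 = 225 kPa.
Step 1 — Isobaric: P stays 225 kPa; V/T = const ⇒ T₂ = 831 K, V₂ = 68.7 L.
W = PΔV = 225×(68.7−52.7) kPa·L = 3610 J.
ΔU = nCvΔT = 2.24×20.8×(831−637) = 9030 J.
Q = ΔU + W = nCpΔT = 12600 J.
State after step 1: P = 225 kPa, V = 68.7 L, T = 831 K.
Step 2 — Polytropic n=1.63: T₂ = T₁(V₁/V₂)^(n−1) = 831×(3.78)^0.63 = 1920 K; P₂ = P₁(V₁/V₂)^n = 1960 kPa.
W = (P₁V₁−P₂V₂)/(n−1) = (225×68.7−1960×18.2)/0.63 = -32200 J.
ΔU = nCvΔT = 2.24×20.8×(1920−831) = 50700 J.
Q = ΔU + W = 18500 J.
Net over both steps: W = -28600 J, Q = 31200 J, ΔU = 59700 J.

31200 J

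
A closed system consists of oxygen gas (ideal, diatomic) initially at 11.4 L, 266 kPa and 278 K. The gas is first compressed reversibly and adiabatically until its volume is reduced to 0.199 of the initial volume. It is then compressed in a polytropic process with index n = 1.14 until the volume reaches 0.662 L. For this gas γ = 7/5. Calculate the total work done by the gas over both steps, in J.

-14700 J

n = P₁V₁/(RT₁) = 266×11.4/(8.314×278) = 1.31 mol.
Step 1 — Adiabatic: TV^(γ−1) = const ⇒ T₂ = 278×(5.03)^0.400 = 530 K; PV^γ = const ⇒ P₂ = 2550 kPa.
ΔU = nCvΔT = 1.31×20.8×(530−278) = 6880 J.
Q = 0 for an adiabatic process, so W = −ΔU = -6880 J.
State after step 1: P = 2550 kPa, V = 2.27 L, T = 530 K.
Step 2 — Polytropic n=1.14: T₂ = T₁(V₁/V₂)^(n−1) = 530×(3.43)^0.14 = 630 K; P₂ = P₁(V₁/V₂)^n = 10400 kPa.
W = (P₁V₁−P₂V₂)/(n−1) = (2550×2.27−10400×0.662)/0.14 = -7780 J.
ΔU = nCvΔT = 1.31×20.8×(630−530) = 2720 J.
Q = ΔU + W = -5050 J.
Net over both steps: W = -14700 J, Q = -5050 J, ΔU = 9600 J.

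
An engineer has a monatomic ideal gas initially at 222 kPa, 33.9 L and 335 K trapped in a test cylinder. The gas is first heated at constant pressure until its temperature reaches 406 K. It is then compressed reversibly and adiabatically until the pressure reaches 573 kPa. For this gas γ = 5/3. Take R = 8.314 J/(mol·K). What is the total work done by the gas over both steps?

-4720 J

n = P₁V₁/(RT₁) = 222×33.9/(8.314×335) = 2.70 mol.
Step 1 — Isobaric: P stays 222 kPa; V/T = const ⇒ T₂ = 406 K, V₂ = 41.1 L.
W = PΔV = 222×(41.1−33.9) kPa·L = 1600 J.
ΔU = nCvΔT = 2.70×12.5×(406−335) = 2390 J.
Q = ΔU + W = nCpΔT = 3990 J.
State after step 1: P = 222 kPa, V = 41.1 L, T = 406 K.
Step 2 — Adiabatic: T₂/T₁ = (P₂/P₁)^((γ−1)/γ) ⇒ T₂ = 406×(2.58)^0.400 = 593 K; V₂ = 23.3 L.
ΔU = nCvΔT = 2.70×12.5×(593−406) = 6310 J.
Q = 0 for an adiabatic process, so W = −ΔU = -6310 J.
Net over both steps: W = -4720 J, Q = 3990 J, ΔU = 8700 J.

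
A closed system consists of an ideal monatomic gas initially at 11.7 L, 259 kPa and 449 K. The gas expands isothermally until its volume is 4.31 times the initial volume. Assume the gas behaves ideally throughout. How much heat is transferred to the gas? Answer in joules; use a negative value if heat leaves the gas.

4430 J

n = P₁V₁/(RT₁) = 259×11.7/(8.314×449) = 0.812 mol.
Isothermal: T stays 449 K; PV = const ⇒ V₂ = 50.4 L, P₂ = 60.1 kPa.
ΔU = 0 (ideal gas, T constant).
W = nRT ln(V₂/V₁) = 0.812×8.314×449×ln(4.31) = 4430 J.
Q = ΔU + W = 4430 J.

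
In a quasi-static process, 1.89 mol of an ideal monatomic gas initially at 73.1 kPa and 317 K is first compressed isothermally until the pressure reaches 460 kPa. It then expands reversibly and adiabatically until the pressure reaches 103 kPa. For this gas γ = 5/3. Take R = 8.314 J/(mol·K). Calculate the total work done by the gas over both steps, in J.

V₁ = nRT₁/P₁ = 1.89×8.314×317/73.1 = 68.1 L.
Step 1 — Isothermal: T stays 317 K; PV = const ⇒ V₂ = 10.8 L, P₂ = 460 kPa.
ΔU = 0 (ideal gas, T constant).
W = nRT ln(V₂/V₁) = 1.89×8.314×317×ln(0.159) = -9160 J.
Q = ΔU + W = -9160 J.
State after step 1: P = 460 kPa, V = 10.8 L, T = 317 K.
Step 2 — Adiabatic: T₂/T₁ = (P₂/P₁)^((γ−1)/γ) ⇒ T₂ = 317×(0.224)^0.400 = 174 K; V₂ = 26.6 L.
ΔU = nCvΔT = 1.89×12.5×(174−317) = -3370 J.
Q = 0 for an adiabatic process, so W = −ΔU = 3370 J.
Net over both steps: W = -5800 J, Q = -9160 J, ΔU = -3370 J.

-5800 J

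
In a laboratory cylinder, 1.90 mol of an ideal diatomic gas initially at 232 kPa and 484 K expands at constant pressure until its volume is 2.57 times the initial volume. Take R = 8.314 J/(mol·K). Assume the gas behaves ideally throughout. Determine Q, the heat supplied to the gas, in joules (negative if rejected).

V₁ = nRT₁/P₁ = 1.90×8.314×484/232 = 33.0 L.
Isobaric: P stays 232 kPa; V/T = const ⇒ T₂ = 1240 K, V₂ = 84.7 L.
W = PΔV = 232×(84.7−33.0) kPa·L = 12000 J.
ΔU = nCvΔT = 1.90×20.8×(1240−484) = 30000 J.
Q = ΔU + W = nCpΔT = 42000 J.

42000 J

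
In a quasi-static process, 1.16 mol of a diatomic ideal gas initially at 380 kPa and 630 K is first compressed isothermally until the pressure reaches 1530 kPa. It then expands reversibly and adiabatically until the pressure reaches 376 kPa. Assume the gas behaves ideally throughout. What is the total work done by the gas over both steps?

V₁ = nRT₁/P₁ = 1.16×8.314×630/380 = 16.0 L.
Step 1 — Isothermal: T stays 630 K; PV = const ⇒ V₂ = 3.97 L, P₂ = 1530 kPa.
ΔU = 0 (ideal gas, T constant).
W = nRT ln(V₂/V₁) = 1.16×8.314×630×ln(0.248) = -8460 J.
Q = ΔU + W = -8460 J.
State after step 1: P = 1530 kPa, V = 3.97 L, T = 630 K.
Step 2 — Adiabatic: T₂/T₁ = (P₂/P₁)^((γ−1)/γ) ⇒ T₂ = 630×(0.246)^0.286 = 422 K; V₂ = 10.8 L.
ΔU = nCvΔT = 1.16×20.8×(422−630) = -5020 J.
Q = 0 for an adiabatic process, so W = −ΔU = 5020 J.
Net over both steps: W = -3450 J, Q = -8460 J, ΔU = -5020 J.

-3450 J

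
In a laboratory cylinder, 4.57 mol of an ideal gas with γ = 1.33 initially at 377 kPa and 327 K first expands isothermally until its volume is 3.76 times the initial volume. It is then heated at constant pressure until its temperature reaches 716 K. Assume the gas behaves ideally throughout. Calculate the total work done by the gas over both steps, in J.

31200 J

V₁ = nRT₁/P₁ = 4.57×8.314×327/377 = 33.0 L.
Step 1 — Isothermal: T stays 327 K; PV = const ⇒ V₂ = 124 L, P₂ = 100 kPa.
ΔU = 0 (ideal gas, T constant).
W = nRT ln(V₂/V₁) = 4.57×8.314×327×ln(3.76) = 16500 J.
Q = ΔU + W = 16500 J.
State after step 1: P = 100 kPa, V = 124 L, T = 327 K.
Step 2 — Isobaric: P stays 100 kPa; V/T = const ⇒ T₂ = 716 K, V₂ = 271 L.
W = PΔV = 100×(271−124) kPa·L = 14800 J.
ΔU = nCvΔT = 4.57×25.2×(716−327) = 44800 J.
Q = ΔU + W = nCpΔT = 59600 J.
Net over both steps: W = 31200 J, Q = 76000 J, ΔU = 44800 J.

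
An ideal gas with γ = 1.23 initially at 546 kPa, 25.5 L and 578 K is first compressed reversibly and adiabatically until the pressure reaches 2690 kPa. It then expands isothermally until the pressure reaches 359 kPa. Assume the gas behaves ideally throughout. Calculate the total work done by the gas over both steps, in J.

n = P₁V₁/(RT₁) = 546×25.5/(8.314×578) = 2.90 mol.
Step 1 — Adiabatic: T₂/T₁ = (P₂/P₁)^((γ−1)/γ) ⇒ T₂ = 578×(4.93)^0.187 = 779 K; V₂ = 6.97 L.
ΔU = nCvΔT = 2.90×36.1×(779−578) = 21000 J.
Q = 0 for an adiabatic process, so W = −ΔU = -21000 J.
State after step 1: P = 2690 kPa, V = 6.97 L, T = 779 K.
Step 2 — Isothermal: T stays 779 K; PV = const ⇒ V₂ = 52.3 L, P₂ = 359 kPa.
ΔU = 0 (ideal gas, T constant).
W = nRT ln(V₂/V₁) = 2.90×8.314×779×ln(7.49) = 37800 J.
Q = ΔU + W = 37800 J.
Net over both steps: W = 16800 J, Q = 37800 J, ΔU = 21000 J.

16800 J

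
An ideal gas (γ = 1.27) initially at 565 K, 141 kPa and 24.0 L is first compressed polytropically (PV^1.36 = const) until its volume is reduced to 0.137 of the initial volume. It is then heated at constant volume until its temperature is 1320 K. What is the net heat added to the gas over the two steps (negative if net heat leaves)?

6920 J

n = P₁V₁/(RT₁) = 141×24.0/(8.314×565) = 0.720 mol.
Step 1 — Polytropic n=1.36: T₂ = T₁(V₁/V₂)^(n−1) = 565×(7.30)^0.36 = 1160 K; P₂ = P₁(V₁/V₂)^n = 2110 kPa.
W = (P₁V₁−P₂V₂)/(n−1) = (141×24.0−2110×3.29)/0.36 = -9830 J.
ΔU = nCvΔT = 0.720×30.8×(1160−565) = 13100 J.
Q = ΔU + W = 3280 J.
State after step 1: P = 2110 kPa, V = 3.29 L, T = 1160 K.
Step 2 — Isochoric: V stays 3.29 L; P/T = const ⇒ T₂ = 1320 K, P₂ = 2400 kPa.
W = 0 (no volume change).
ΔU = nCvΔT = 0.720×30.8×(1320−1160) = 3650 J.
Q = ΔU = 3650 J.
Net over both steps: W = -9830 J, Q = 6920 J, ΔU = 16700 J.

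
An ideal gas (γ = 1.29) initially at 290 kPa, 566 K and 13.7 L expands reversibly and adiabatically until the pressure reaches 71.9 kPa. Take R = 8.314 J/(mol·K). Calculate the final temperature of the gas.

Adiabatic: T₂/T₁ = (P₂/P₁)^((γ−1)/γ) ⇒ T₂ = 566×(0.248)^0.225 = 414 K; V₂ = 40.4 L.

414 K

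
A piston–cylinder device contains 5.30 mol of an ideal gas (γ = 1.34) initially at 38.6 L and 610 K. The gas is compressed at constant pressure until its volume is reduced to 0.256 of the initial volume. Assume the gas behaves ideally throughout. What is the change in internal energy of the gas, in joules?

-58800 J

P₁ = nRT₁/V₁ = 5.30×8.314×610/38.6 = 696 kPa.
Isobaric: P stays 696 kPa; V/T = const ⇒ T₂ = 156 K, V₂ = 9.88 L.
For an ideal gas ΔU = nCvΔT with Cv = R/(γ−1) = 24.5 J/(mol·K).
ΔU = 5.30×24.5×(156−610) = -58800 J.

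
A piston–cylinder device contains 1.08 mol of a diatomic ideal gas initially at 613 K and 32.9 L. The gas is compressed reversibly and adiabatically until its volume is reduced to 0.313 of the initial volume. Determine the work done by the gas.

P₁ = nRT₁/V₁ = 1.08×8.314×613/32.9 = 167 kPa.
Adiabatic: TV^(γ−1) = const ⇒ T₂ = 613×(3.19)^0.400 = 976 K; PV^γ = const ⇒ P₂ = 851 kPa.
ΔU = nCvΔT = 1.08×20.8×(976−613) = 8140 J.
Q = 0 for an adiabatic process, so W = −ΔU = -8140 J.

-8140 J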